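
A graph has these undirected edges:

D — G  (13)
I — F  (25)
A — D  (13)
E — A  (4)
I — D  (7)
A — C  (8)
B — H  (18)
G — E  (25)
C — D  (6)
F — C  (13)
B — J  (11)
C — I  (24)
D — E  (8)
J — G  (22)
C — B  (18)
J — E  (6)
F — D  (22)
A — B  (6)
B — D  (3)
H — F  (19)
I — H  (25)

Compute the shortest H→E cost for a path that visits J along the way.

Shortest H→J: H → B → J = 29
Shortest J→E: J → E = 6
Total via J: 29 + 6 = 35.

35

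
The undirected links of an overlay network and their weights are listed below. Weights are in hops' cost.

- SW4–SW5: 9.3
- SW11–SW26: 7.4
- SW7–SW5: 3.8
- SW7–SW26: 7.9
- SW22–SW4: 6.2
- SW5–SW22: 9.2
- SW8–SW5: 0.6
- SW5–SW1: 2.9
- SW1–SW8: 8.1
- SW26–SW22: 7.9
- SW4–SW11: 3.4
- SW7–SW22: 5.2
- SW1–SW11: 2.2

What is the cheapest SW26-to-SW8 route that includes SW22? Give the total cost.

Shortest SW26→SW22: SW26–SW22 = 7.9
Best SW22 to SW8: SW22–SW7–SW5–SW8 costing 9.6
Total via SW22: 7.9 + 9.6 = 17.5 hops' cost.

17.5 hops' cost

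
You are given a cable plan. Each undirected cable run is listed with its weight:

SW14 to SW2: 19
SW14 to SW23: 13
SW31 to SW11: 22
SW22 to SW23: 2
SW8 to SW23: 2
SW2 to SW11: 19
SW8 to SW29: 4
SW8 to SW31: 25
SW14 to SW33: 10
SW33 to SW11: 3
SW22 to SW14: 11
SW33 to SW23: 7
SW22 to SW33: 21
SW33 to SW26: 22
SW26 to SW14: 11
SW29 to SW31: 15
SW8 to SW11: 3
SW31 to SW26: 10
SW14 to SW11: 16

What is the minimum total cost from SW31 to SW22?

Candidate routes:
SW31 → SW29 → SW8 → SW23 → SW22: 15+4+2+2 = 23
SW31 → SW8 → SW23 → SW22: 25+2+2 = 29
Cheapest is SW31 → SW29 → SW8 → SW23 → SW22 at 23.

23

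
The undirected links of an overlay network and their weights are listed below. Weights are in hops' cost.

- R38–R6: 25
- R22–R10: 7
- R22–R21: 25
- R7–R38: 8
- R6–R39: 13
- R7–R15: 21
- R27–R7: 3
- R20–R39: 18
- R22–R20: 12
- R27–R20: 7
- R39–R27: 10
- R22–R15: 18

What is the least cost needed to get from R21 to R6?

67 hops' cost

Running Dijkstra from R21:
R21: 0
R22: 25  (via R21)
R10: 32  (via R22)
R20: 37  (via R22)
R15: 43  (via R22)
R27: 44  (via R20)
R7: 47  (via R27)
R39: 54  (via R27)
R38: 55  (via R7)
R6: 67  (via R39)
Shortest route: R21 → R22 → R20 → R27 → R39 → R6 = 67 hops' cost.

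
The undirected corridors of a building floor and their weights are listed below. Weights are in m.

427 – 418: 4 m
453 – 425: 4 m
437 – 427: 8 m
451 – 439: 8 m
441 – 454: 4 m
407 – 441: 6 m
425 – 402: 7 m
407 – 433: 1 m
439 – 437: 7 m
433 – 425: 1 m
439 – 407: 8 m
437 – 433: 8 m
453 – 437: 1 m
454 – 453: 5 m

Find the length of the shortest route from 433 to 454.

10 m

Shortest distances from 433:
433: 0
425: 1  (via 433)
407: 1  (via 433)
453: 5  (via 425)
437: 6  (via 453)
441: 7  (via 407)
402: 8  (via 425)
439: 9  (via 407)
454: 10  (via 453)
Shortest route: 433–425–453–454 = 10 m.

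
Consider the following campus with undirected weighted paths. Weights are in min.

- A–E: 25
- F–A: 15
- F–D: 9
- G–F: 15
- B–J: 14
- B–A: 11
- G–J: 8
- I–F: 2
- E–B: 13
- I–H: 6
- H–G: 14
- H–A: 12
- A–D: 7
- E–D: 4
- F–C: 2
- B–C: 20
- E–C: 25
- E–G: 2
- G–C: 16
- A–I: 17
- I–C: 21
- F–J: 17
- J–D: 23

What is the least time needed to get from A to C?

Candidate routes:
A → I → F → C: 17+2+2 = 21
A → D → F → C: 7+9+2 = 18
A → F → C: 15+2 = 17
A → H → I → F → C: 12+6+2+2 = 22
The minimum is 17 min via A → F → C.

17 min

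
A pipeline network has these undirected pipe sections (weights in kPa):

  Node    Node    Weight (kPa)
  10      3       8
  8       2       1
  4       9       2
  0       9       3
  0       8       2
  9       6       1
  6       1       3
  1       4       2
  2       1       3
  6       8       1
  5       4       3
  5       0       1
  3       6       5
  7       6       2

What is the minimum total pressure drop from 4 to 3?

8 kPa

Running Dijkstra from 4:
4: 0
1: 2  (via 4)
9: 2  (via 4)
5: 3  (via 4)
6: 3  (via 9)
0: 4  (via 5)
8: 4  (via 6)
2: 5  (via 1)
7: 5  (via 6)
3: 8  (via 6)
Shortest route: 4 → 9 → 6 → 3 = 8 kPa.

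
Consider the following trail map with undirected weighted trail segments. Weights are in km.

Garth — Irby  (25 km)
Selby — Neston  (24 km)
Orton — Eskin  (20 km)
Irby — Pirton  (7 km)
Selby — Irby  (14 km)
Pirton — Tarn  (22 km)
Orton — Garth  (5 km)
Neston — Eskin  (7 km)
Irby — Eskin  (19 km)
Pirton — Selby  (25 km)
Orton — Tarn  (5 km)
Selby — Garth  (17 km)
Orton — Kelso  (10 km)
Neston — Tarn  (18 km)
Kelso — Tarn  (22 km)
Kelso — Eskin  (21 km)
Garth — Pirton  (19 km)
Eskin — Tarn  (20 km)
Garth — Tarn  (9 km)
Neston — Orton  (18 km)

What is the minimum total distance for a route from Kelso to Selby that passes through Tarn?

41 km

Shortest Kelso→Tarn: Kelso–Orton–Tarn = 15
Shortest Tarn→Selby: Tarn–Garth–Selby = 26
Total via Tarn: 15 + 26 = 41 km.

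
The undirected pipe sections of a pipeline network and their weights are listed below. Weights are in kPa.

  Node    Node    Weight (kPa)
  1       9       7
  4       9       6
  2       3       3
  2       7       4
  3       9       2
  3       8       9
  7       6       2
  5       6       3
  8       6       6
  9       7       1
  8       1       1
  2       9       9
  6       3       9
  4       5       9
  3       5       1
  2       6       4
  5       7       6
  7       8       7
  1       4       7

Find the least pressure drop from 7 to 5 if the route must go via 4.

Shortest 7→4: 7 → 9 → 4 = 7
Best 4 to 5: 4 → 5 costing 9
Total via 4: 7 + 9 = 16 kPa.

16 kPa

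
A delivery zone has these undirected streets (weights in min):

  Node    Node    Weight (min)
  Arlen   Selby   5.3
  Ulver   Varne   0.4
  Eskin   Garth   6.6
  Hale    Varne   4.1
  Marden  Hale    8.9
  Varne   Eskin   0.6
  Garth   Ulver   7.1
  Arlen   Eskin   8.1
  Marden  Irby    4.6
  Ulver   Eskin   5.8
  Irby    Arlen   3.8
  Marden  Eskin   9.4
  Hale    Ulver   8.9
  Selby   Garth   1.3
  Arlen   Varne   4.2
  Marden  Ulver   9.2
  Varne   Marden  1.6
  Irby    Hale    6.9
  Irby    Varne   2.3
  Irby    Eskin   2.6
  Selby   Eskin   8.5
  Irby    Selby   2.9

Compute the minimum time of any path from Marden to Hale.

5.7 min

Compare a few routes:
Marden → Hale: 8.9 = 8.9
Marden → Varne → Hale: 1.6+4.1 = 5.7
Cheapest is Marden → Varne → Hale at 5.7 min.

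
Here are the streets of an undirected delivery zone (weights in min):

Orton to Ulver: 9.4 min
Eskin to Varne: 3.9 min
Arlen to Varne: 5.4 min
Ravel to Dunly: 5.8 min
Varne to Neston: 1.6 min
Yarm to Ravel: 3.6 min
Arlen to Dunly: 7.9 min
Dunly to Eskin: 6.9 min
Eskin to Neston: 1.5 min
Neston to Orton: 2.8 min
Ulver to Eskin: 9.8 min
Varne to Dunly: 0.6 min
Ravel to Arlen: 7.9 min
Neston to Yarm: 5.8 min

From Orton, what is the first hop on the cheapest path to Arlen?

Candidate routes:
Orton - Neston - Eskin - Varne - Arlen: 2.8+1.5+3.9+5.4 = 13.6
Orton - Neston - Varne - Dunly - Arlen: 2.8+1.6+0.6+7.9 = 12.9
Orton - Neston - Varne - Arlen: 2.8+1.6+5.4 = 9.8
The minimum is 9.8 min via Orton - Neston - Varne - Arlen.
So from Orton the first move is to Neston.

Neston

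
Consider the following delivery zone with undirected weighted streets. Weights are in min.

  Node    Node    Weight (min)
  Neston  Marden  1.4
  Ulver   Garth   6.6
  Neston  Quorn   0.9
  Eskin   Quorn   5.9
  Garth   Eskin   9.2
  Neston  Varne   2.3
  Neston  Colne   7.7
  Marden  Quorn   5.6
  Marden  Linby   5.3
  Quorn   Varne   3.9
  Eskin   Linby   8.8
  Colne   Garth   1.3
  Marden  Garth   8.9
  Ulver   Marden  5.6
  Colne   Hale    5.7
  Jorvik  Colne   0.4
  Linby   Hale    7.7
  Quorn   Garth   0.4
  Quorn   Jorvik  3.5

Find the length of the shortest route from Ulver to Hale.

Settle nodes by increasing distance from Ulver:
Ulver: 0
Marden: 5.6  (via Ulver)
Garth: 6.6  (via Ulver)
Neston: 7  (via Marden)
Quorn: 7  (via Garth)
Colne: 7.9  (via Garth)
Jorvik: 8.3  (via Colne)
Varne: 9.3  (via Neston)
Linby: 10.9  (via Marden)
Eskin: 12.9  (via Quorn)
Hale: 13.6  (via Colne)
Shortest route: Ulver → Garth → Colne → Hale = 13.6 min.

13.6 min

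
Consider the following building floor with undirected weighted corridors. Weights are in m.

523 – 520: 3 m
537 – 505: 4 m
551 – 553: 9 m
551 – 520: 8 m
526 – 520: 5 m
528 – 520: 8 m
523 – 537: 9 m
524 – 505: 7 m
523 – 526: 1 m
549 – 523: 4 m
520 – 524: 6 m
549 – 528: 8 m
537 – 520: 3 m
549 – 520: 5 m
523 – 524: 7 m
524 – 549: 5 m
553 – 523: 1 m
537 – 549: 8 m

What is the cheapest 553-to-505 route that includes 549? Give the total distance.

Best 553 to 549: 553–523–549 costing 5
Best 549 to 505: 549–524–505 costing 12
Total via 549: 5 + 12 = 17 m.

17 m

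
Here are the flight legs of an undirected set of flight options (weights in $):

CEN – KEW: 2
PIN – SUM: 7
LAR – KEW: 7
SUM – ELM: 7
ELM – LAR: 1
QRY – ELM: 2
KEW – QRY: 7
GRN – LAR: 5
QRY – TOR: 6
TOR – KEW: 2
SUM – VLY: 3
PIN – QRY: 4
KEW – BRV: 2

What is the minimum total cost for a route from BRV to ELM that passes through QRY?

Best BRV to QRY: BRV–KEW–QRY costing 9
Best QRY to ELM: QRY–ELM costing 2
Total via QRY: 9 + 2 = $11.

$11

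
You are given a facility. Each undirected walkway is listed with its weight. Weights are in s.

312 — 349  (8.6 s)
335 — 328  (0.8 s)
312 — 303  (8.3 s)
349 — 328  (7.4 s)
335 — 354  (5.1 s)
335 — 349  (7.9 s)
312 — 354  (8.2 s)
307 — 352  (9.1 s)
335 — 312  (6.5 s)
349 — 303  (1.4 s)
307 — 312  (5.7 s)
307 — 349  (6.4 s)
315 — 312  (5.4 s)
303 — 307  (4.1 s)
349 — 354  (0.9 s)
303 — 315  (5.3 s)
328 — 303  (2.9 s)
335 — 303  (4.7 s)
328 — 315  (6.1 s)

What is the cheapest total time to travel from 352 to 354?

Settle nodes by increasing distance from 352:
352: 0
307: 9.1  (via 352)
303: 13.2  (via 307)
349: 14.6  (via 303)
312: 14.8  (via 307)
354: 15.5  (via 349)
Shortest route: 352 → 307 → 303 → 349 → 354 = 15.5 s.

15.5 s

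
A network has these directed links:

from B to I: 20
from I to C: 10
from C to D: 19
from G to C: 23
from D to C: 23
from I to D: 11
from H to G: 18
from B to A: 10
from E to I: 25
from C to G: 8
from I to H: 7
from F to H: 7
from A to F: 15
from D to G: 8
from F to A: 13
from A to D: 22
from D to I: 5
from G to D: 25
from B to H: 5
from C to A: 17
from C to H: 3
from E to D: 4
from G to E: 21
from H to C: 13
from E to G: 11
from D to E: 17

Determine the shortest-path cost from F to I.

Shortest distances from F:
F: 0
H: 7  (via F)
A: 13  (via F)
C: 20  (via H)
G: 25  (via H)
D: 35  (via A)
I: 40  (via D)
Shortest route: F → A → D → I = 40.

40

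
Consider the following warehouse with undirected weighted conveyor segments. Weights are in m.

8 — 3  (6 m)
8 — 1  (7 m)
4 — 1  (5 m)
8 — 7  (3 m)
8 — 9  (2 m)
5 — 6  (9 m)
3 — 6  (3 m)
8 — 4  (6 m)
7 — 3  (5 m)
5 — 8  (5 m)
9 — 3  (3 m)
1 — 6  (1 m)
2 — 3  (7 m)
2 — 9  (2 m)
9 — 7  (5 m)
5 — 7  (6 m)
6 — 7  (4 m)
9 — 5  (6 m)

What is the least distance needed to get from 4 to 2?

Candidate routes:
4 → 8 → 9 → 2: 6+2+2 = 10
4 → 1 → 6 → 3 → 9 → 2: 5+1+3+3+2 = 14
Cheapest is 4 → 8 → 9 → 2 at 10 m.

10 m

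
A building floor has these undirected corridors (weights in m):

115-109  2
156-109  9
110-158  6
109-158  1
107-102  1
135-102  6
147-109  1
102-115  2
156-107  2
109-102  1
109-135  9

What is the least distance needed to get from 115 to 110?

9 m

Running Dijkstra from 115:
115: 0
109: 2  (via 115)
102: 2  (via 115)
107: 3  (via 102)
147: 3  (via 109)
158: 3  (via 109)
156: 5  (via 107)
135: 8  (via 102)
110: 9  (via 158)
Shortest route: 115–109–158–110 = 9 m.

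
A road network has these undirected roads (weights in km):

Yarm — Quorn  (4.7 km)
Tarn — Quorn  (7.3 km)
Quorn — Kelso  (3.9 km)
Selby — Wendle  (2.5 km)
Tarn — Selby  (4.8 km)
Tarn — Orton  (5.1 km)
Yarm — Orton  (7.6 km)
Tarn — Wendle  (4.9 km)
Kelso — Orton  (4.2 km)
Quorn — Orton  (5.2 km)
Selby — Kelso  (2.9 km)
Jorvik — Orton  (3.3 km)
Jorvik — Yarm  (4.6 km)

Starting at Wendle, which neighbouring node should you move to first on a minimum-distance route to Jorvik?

Selby

Candidate routes:
Wendle - Selby - Tarn - Orton - Jorvik: 2.5+4.8+5.1+3.3 = 15.7
Wendle - Selby - Kelso - Quorn - Orton - Jorvik: 2.5+2.9+3.9+5.2+3.3 = 17.8
Wendle - Tarn - Orton - Jorvik: 4.9+5.1+3.3 = 13.3
Wendle - Selby - Kelso - Orton - Jorvik: 2.5+2.9+4.2+3.3 = 12.9
The minimum is 12.9 km via Wendle - Selby - Kelso - Orton - Jorvik.
So from Wendle the first move is to Selby.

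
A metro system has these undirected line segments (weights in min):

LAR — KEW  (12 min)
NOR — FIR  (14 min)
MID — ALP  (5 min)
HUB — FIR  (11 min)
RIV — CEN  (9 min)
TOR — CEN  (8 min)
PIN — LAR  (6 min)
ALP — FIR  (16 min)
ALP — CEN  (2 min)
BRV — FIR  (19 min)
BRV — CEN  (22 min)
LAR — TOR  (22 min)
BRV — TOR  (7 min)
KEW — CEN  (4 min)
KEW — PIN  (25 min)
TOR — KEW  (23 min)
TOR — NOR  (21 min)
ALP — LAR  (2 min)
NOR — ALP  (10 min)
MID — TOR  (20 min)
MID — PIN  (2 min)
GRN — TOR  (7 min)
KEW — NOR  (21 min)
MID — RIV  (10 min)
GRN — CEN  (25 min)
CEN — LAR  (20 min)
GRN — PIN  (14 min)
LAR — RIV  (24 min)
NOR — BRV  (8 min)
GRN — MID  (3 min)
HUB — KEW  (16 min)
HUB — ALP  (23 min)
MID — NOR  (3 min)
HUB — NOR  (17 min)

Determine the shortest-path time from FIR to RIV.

27 min

Settle nodes by increasing distance from FIR:
FIR: 0
HUB: 11  (via FIR)
NOR: 14  (via FIR)
ALP: 16  (via FIR)
MID: 17  (via NOR)
LAR: 18  (via ALP)
CEN: 18  (via ALP)
BRV: 19  (via FIR)
PIN: 19  (via MID)
GRN: 20  (via MID)
KEW: 22  (via CEN)
TOR: 26  (via CEN)
RIV: 27  (via MID)
Shortest route: FIR → NOR → MID → RIV = 27 min.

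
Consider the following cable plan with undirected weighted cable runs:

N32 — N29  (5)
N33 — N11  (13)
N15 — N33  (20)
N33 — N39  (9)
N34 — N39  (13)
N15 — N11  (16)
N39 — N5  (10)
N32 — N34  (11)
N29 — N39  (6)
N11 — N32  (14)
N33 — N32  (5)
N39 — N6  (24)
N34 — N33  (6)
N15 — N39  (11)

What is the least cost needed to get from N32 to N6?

Settle nodes by increasing distance from N32:
N32: 0
N33: 5  (via N32)
N29: 5  (via N32)
N34: 11  (via N32)
N39: 11  (via N29)
N11: 14  (via N32)
N5: 21  (via N39)
N15: 22  (via N39)
N6: 35  (via N39)
Shortest route: N32–N29–N39–N6 = 35.

35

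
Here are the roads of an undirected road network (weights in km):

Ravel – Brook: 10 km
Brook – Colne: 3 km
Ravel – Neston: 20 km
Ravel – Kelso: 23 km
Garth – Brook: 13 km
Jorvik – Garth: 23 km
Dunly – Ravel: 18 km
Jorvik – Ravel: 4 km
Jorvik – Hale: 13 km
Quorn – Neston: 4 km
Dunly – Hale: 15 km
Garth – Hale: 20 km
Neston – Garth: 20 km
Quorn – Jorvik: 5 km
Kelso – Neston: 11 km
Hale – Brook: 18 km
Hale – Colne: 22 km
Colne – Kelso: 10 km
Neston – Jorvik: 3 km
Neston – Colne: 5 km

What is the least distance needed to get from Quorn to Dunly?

Settle nodes by increasing distance from Quorn:
Quorn: 0
Neston: 4  (via Quorn)
Jorvik: 5  (via Quorn)
Ravel: 9  (via Jorvik)
Colne: 9  (via Neston)
Brook: 12  (via Colne)
Kelso: 15  (via Neston)
Hale: 18  (via Jorvik)
Garth: 24  (via Neston)
Dunly: 27  (via Ravel)
Shortest route: Quorn → Jorvik → Ravel → Dunly = 27 km.

27 km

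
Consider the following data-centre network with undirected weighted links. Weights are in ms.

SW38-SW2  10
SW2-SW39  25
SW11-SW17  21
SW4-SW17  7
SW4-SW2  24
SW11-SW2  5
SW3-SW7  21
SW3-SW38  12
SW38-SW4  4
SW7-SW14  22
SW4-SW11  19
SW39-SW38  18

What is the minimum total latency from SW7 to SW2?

Shortest distances from SW7:
SW7: 0
SW3: 21  (via SW7)
SW14: 22  (via SW7)
SW38: 33  (via SW3)
SW4: 37  (via SW38)
SW2: 43  (via SW38)
Shortest route: SW7–SW3–SW38–SW2 = 43 ms.

43 ms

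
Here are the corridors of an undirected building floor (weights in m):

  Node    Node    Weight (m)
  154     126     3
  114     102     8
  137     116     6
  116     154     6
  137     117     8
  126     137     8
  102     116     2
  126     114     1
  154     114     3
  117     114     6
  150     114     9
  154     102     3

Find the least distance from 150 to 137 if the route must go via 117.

Best 150 to 117: 150–114–117 costing 15
Shortest 117→137: 117–137 = 8
Total via 117: 15 + 8 = 23 m.

23 m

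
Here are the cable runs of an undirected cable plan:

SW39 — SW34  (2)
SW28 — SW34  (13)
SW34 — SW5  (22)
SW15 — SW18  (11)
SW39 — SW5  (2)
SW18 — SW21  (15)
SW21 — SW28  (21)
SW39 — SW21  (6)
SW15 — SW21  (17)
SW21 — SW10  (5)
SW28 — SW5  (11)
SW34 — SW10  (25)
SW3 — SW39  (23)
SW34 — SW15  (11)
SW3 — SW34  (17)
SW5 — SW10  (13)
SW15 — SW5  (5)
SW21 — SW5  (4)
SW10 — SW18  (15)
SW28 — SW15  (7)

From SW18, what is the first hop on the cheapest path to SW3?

Compare a few routes:
SW18 - SW15 - SW5 - SW39 - SW34 - SW3: 11+5+2+2+17 = 37
SW18 - SW15 - SW34 - SW3: 11+11+17 = 39
The minimum is 37 via SW18 - SW15 - SW5 - SW39 - SW34 - SW3.
So from SW18 the first move is to SW15.

SW15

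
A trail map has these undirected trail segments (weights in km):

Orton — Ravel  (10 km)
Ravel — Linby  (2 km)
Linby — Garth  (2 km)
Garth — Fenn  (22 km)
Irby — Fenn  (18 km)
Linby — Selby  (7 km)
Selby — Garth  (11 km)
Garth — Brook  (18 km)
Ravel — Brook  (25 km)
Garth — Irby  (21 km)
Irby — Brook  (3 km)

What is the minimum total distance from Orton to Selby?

Settle nodes by increasing distance from Orton:
Orton: 0
Ravel: 10  (via Orton)
Linby: 12  (via Ravel)
Garth: 14  (via Linby)
Selby: 19  (via Linby)
Shortest route: Orton → Ravel → Linby → Selby = 19 km.

19 km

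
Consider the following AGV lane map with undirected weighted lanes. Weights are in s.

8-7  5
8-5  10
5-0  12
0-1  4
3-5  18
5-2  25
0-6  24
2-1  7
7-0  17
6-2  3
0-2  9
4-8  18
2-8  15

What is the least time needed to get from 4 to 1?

40 s

Shortest distances from 4:
4: 0
8: 18  (via 4)
7: 23  (via 8)
5: 28  (via 8)
2: 33  (via 8)
6: 36  (via 2)
0: 40  (via 7)
1: 40  (via 2)
Shortest route: 4–8–2–1 = 40 s.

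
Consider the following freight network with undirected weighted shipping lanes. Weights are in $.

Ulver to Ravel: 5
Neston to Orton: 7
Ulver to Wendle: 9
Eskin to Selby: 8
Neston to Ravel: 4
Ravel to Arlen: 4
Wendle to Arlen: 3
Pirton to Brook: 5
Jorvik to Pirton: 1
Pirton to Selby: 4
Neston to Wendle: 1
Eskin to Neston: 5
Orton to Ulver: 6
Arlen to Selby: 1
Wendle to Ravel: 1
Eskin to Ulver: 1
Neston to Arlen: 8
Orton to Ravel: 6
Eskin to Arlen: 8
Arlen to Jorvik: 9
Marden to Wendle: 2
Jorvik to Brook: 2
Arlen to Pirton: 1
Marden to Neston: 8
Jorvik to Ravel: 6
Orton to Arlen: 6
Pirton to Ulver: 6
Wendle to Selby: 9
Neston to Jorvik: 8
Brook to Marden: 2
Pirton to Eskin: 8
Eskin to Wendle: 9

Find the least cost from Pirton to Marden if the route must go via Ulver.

$14

Best Pirton to Ulver: Pirton → Ulver costing 6
Shortest Ulver→Marden: Ulver → Ravel → Wendle → Marden = 8
Total via Ulver: 6 + 8 = $14.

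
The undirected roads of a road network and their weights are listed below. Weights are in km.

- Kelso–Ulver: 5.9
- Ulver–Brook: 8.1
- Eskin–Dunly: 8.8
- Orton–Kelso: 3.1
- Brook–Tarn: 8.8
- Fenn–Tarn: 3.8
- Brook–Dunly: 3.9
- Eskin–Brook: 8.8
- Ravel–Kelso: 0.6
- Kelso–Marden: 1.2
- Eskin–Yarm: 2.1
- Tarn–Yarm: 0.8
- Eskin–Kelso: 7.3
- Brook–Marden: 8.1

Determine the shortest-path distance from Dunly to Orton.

16.3 km

Shortest distances from Dunly:
Dunly: 0
Brook: 3.9  (via Dunly)
Eskin: 8.8  (via Dunly)
Yarm: 10.9  (via Eskin)
Tarn: 11.7  (via Yarm)
Ulver: 12  (via Brook)
Marden: 12  (via Brook)
Kelso: 13.2  (via Marden)
Ravel: 13.8  (via Kelso)
Fenn: 15.5  (via Tarn)
Orton: 16.3  (via Kelso)
Shortest route: Dunly–Brook–Marden–Kelso–Orton = 16.3 km.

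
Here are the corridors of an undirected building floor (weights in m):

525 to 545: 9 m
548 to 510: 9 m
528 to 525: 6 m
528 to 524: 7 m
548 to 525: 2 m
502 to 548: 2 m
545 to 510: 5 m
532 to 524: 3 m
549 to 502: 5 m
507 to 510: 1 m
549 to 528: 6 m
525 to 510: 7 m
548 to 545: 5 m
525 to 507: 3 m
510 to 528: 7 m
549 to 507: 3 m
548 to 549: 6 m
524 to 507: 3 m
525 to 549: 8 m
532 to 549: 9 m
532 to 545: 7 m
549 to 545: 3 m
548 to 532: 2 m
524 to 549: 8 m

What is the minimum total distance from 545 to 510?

Shortest distances from 545:
545: 0
549: 3  (via 545)
510: 5  (via 545)
Shortest route: 545–510 = 5 m.

5 m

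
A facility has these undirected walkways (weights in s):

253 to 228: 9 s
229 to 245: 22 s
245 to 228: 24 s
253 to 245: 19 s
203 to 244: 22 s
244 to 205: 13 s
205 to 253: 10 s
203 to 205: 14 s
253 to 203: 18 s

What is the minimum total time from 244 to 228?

32 s

Running Dijkstra from 244:
244: 0
205: 13  (via 244)
203: 22  (via 244)
253: 23  (via 205)
228: 32  (via 253)
Shortest route: 244 → 205 → 253 → 228 = 32 s.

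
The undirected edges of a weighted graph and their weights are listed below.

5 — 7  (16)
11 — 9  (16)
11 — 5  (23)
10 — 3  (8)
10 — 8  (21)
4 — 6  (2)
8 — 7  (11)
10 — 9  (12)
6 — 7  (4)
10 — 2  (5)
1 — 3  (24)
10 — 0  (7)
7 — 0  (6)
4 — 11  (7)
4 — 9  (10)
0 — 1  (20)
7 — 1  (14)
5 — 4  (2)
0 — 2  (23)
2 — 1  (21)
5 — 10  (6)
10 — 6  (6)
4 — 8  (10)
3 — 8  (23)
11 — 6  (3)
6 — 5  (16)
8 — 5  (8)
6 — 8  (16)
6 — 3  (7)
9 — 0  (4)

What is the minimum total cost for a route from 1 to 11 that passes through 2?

Best 1 to 2: 1 → 2 costing 21
Shortest 2→11: 2 → 10 → 6 → 11 = 14
Total via 2: 21 + 14 = 35.

35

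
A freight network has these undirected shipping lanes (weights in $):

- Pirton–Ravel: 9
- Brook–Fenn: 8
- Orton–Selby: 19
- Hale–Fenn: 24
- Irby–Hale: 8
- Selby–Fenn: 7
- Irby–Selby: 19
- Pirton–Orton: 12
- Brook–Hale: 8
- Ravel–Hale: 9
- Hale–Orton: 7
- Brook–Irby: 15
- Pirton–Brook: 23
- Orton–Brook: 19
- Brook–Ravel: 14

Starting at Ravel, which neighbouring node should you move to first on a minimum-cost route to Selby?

Compare a few routes:
Ravel → Brook → Fenn → Selby: 14+8+7 = 29
Ravel → Hale → Brook → Fenn → Selby: 9+8+8+7 = 32
Cheapest is Ravel → Brook → Fenn → Selby at $29.
So from Ravel the first move is to Brook.

Brook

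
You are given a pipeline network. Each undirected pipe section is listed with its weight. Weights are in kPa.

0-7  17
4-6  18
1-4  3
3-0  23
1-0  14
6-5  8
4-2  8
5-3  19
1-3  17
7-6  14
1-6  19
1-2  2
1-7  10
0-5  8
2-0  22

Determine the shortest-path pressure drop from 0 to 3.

23 kPa

Shortest distances from 0:
0: 0
5: 8  (via 0)
1: 14  (via 0)
2: 16  (via 1)
6: 16  (via 5)
4: 17  (via 1)
7: 17  (via 0)
3: 23  (via 0)
Shortest route: 0 → 3 = 23 kPa.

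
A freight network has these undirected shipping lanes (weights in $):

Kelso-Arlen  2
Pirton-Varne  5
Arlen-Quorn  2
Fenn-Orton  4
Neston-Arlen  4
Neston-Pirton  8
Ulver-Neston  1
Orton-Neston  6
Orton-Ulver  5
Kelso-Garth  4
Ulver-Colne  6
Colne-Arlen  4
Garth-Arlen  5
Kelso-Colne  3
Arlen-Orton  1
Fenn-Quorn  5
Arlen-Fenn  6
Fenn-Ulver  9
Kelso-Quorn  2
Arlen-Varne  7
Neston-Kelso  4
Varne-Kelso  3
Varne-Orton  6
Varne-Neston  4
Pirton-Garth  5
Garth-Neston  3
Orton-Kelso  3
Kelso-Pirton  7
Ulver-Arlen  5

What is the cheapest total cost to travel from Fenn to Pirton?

Candidate routes:
Fenn → Arlen → Kelso → Pirton: 6+2+7 = 15
Fenn → Quorn → Kelso → Varne → Pirton: 5+2+3+5 = 15
Fenn → Orton → Kelso → Pirton: 4+3+7 = 14
The minimum is $14 via Fenn → Orton → Kelso → Pirton.

$14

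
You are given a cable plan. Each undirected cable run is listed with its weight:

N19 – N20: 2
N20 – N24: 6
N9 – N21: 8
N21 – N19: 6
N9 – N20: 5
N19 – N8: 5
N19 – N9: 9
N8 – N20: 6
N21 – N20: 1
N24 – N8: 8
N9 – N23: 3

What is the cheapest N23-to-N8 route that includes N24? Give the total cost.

Shortest N23→N24: N23–N9–N20–N24 = 14
Shortest N24→N8: N24–N8 = 8
Total via N24: 14 + 8 = 22.

22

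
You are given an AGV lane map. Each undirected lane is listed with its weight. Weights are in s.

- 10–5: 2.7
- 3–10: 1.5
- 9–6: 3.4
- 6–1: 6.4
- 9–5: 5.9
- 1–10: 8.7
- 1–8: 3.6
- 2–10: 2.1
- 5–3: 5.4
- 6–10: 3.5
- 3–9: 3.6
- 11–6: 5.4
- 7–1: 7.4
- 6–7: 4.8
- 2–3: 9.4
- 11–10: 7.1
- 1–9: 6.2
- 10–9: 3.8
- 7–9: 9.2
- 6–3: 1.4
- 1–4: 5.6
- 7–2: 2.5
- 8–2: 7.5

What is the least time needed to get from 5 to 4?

Running Dijkstra from 5:
5: 0
10: 2.7  (via 5)
3: 4.2  (via 10)
2: 4.8  (via 10)
6: 5.6  (via 3)
9: 5.9  (via 5)
7: 7.3  (via 2)
11: 9.8  (via 10)
1: 11.4  (via 10)
8: 12.3  (via 2)
4: 17  (via 1)
Shortest route: 5–10–1–4 = 17 s.

17 s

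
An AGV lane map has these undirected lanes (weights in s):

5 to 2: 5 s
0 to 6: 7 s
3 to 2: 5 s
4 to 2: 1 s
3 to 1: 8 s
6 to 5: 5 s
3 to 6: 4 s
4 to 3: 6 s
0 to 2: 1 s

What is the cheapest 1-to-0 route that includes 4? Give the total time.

Shortest 1→4: 1–3–4 = 14
Shortest 4→0: 4–2–0 = 2
Total via 4: 14 + 2 = 16 s.

16 s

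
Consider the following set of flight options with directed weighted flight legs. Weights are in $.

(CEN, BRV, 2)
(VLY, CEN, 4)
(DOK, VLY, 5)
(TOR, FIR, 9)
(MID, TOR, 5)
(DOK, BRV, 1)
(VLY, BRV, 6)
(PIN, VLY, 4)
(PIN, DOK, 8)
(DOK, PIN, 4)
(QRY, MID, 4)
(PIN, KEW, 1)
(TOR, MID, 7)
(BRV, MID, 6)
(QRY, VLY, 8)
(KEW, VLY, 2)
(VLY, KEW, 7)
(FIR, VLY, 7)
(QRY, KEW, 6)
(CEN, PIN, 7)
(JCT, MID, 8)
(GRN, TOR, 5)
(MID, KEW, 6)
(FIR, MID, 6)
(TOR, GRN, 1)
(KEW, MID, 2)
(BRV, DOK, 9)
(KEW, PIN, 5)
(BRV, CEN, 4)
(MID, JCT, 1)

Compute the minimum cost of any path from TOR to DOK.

Settle nodes by increasing distance from TOR:
TOR: 0
GRN: 1  (via TOR)
MID: 7  (via TOR)
JCT: 8  (via MID)
FIR: 9  (via TOR)
KEW: 13  (via MID)
VLY: 15  (via KEW)
PIN: 18  (via KEW)
CEN: 19  (via VLY)
BRV: 21  (via VLY)
DOK: 26  (via PIN)
Shortest route: TOR–MID–KEW–PIN–DOK = $26.

$26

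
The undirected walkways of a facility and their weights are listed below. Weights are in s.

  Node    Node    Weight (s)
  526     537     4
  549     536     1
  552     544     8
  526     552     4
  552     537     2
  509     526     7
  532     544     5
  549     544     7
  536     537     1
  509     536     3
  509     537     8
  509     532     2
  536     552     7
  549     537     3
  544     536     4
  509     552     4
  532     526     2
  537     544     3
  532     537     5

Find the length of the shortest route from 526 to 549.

6 s

Enumerating some paths:
526 - 537 - 549: 4+3 = 7
526 - 537 - 536 - 549: 4+1+1 = 6
The minimum is 6 s via 526 - 537 - 536 - 549.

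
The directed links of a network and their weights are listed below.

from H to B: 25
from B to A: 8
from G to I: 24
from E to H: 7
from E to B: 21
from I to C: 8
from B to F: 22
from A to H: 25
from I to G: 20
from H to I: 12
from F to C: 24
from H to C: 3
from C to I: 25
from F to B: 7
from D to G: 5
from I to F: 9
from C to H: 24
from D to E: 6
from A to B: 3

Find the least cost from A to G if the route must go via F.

94

Best A to F: A–B–F costing 25
Shortest F→G: F–C–I–G = 69
Total via F: 25 + 69 = 94.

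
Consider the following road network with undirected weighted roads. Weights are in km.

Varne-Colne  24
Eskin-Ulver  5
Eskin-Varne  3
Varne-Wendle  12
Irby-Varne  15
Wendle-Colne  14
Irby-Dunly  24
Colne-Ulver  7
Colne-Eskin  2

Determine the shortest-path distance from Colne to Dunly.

Compare a few routes:
Colne - Eskin - Varne - Irby - Dunly: 2+3+15+24 = 44
Colne - Varne - Irby - Dunly: 24+15+24 = 63
Colne - Wendle - Varne - Irby - Dunly: 14+12+15+24 = 65
Colne - Ulver - Eskin - Varne - Irby - Dunly: 7+5+3+15+24 = 54
The minimum is 44 km via Colne - Eskin - Varne - Irby - Dunly.

44 km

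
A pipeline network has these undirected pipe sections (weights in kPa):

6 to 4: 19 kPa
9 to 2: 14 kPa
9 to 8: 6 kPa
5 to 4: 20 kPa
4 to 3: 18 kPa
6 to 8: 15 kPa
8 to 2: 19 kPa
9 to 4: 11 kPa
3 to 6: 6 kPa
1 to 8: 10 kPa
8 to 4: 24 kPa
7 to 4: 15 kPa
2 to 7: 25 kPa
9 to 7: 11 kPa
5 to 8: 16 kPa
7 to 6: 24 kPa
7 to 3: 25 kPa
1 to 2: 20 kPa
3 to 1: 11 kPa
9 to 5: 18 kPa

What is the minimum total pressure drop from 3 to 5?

Settle nodes by increasing distance from 3:
3: 0
6: 6  (via 3)
1: 11  (via 3)
4: 18  (via 3)
8: 21  (via 6)
7: 25  (via 3)
9: 27  (via 8)
2: 31  (via 1)
5: 37  (via 8)
Shortest route: 3–6–8–5 = 37 kPa.

37 kPa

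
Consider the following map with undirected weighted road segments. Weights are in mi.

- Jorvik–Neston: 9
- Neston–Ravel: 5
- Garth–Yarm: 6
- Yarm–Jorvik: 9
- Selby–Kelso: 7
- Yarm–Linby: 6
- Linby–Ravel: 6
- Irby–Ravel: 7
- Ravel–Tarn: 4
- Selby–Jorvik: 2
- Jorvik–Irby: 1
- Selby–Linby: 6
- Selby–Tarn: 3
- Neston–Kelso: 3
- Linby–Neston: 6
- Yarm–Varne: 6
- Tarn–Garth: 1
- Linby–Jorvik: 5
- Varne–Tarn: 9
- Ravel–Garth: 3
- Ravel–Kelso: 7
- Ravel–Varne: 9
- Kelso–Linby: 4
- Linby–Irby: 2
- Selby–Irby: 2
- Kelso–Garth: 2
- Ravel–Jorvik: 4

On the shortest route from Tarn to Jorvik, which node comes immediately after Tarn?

Enumerating some paths:
Tarn - Garth - Ravel - Jorvik: 1+3+4 = 8
Tarn - Ravel - Jorvik: 4+4 = 8
Tarn - Selby - Irby - Jorvik: 3+2+1 = 6
Tarn - Selby - Jorvik: 3+2 = 5
The minimum is 5 mi via Tarn - Selby - Jorvik.
So from Tarn the first move is to Selby.

Selby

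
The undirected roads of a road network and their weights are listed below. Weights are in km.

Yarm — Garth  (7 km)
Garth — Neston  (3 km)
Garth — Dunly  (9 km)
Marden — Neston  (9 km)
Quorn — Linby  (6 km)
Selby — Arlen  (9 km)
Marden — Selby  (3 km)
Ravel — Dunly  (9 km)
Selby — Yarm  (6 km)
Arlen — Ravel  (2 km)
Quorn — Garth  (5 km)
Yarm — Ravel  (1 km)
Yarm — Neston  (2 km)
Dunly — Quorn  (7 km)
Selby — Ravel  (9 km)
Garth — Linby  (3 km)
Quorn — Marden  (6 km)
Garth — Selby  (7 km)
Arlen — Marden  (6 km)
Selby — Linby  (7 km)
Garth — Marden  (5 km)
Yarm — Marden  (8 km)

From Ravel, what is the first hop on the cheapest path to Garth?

Yarm

Compare a few routes:
Ravel–Yarm–Neston–Garth: 1+2+3 = 6
Ravel–Arlen–Marden–Garth: 2+6+5 = 13
Ravel–Yarm–Garth: 1+7 = 8
Cheapest is Ravel–Yarm–Neston–Garth at 6 km.
So from Ravel the first move is to Yarm.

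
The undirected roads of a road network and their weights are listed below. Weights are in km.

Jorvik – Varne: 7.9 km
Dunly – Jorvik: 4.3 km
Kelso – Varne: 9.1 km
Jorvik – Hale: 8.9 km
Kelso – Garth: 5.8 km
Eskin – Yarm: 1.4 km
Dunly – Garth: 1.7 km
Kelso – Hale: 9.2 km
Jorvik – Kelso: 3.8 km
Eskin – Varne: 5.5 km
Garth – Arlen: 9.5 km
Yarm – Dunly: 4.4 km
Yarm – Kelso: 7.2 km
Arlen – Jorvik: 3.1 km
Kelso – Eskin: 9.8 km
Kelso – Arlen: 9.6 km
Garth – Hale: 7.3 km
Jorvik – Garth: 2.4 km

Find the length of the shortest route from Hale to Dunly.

9 km

Running Dijkstra from Hale:
Hale: 0
Garth: 7.3  (via Hale)
Jorvik: 8.9  (via Hale)
Dunly: 9  (via Garth)
Shortest route: Hale–Garth–Dunly = 9 km.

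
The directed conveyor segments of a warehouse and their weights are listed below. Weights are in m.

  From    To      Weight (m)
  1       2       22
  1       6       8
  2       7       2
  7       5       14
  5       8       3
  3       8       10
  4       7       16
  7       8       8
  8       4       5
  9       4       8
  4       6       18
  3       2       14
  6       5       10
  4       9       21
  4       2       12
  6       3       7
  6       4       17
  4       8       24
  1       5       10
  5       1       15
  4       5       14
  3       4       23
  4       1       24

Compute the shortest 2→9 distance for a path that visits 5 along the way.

45 m

Shortest 2→5: 2 → 7 → 5 = 16
Best 5 to 9: 5 → 8 → 4 → 9 costing 29
Total via 5: 16 + 29 = 45 m.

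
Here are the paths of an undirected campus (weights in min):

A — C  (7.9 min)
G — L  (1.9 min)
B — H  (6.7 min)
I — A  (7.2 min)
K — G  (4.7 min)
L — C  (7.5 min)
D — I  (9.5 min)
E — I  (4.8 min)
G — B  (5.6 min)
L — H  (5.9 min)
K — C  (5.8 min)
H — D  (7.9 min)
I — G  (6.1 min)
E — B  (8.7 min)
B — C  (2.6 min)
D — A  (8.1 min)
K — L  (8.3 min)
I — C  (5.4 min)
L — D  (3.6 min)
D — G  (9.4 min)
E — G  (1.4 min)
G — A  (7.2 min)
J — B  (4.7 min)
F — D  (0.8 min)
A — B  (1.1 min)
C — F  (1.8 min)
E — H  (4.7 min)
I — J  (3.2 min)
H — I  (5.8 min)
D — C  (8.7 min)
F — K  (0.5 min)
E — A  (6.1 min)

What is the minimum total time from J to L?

Shortest distances from J:
J: 0
I: 3.2  (via J)
B: 4.7  (via J)
A: 5.8  (via B)
C: 7.3  (via B)
E: 8  (via I)
H: 9  (via I)
F: 9.1  (via C)
G: 9.3  (via I)
K: 9.6  (via F)
D: 9.9  (via F)
L: 11.2  (via G)
Shortest route: J–I–G–L = 11.2 min.

11.2 min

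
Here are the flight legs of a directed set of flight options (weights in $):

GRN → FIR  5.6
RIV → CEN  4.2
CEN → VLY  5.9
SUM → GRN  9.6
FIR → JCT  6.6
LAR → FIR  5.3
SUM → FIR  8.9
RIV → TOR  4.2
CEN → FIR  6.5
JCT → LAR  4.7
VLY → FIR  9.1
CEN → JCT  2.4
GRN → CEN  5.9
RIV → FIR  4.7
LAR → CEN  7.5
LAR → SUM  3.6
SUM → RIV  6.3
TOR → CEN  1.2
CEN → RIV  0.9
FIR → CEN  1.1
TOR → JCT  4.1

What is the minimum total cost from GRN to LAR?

Running Dijkstra from GRN:
GRN: 0
FIR: 5.6  (via GRN)
CEN: 5.9  (via GRN)
RIV: 6.8  (via CEN)
JCT: 8.3  (via CEN)
TOR: 11  (via RIV)
VLY: 11.8  (via CEN)
LAR: 13  (via JCT)
Shortest route: GRN → CEN → JCT → LAR = $13.

$13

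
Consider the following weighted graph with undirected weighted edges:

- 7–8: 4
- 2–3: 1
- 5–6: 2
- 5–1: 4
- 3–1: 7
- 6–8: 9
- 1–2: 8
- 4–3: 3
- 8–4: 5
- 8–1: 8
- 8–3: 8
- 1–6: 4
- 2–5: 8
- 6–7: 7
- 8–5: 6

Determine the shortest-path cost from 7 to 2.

13

Candidate routes:
7 - 8 - 3 - 2: 4+8+1 = 13
7 - 8 - 5 - 2: 4+6+8 = 18
7 - 6 - 1 - 2: 7+4+8 = 19
7 - 6 - 5 - 2: 7+2+8 = 17
The minimum is 13 via 7 - 8 - 3 - 2.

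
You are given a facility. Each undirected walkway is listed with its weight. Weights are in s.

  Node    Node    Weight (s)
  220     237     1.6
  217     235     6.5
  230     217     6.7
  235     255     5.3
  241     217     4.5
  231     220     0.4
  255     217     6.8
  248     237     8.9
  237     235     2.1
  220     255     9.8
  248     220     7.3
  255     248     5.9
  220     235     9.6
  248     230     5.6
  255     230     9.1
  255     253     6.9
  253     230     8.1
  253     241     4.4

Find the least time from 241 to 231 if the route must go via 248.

24.5 s

Best 241 to 248: 241–217–230–248 costing 16.8
Best 248 to 231: 248–220–231 costing 7.7
Total via 248: 16.8 + 7.7 = 24.5 s.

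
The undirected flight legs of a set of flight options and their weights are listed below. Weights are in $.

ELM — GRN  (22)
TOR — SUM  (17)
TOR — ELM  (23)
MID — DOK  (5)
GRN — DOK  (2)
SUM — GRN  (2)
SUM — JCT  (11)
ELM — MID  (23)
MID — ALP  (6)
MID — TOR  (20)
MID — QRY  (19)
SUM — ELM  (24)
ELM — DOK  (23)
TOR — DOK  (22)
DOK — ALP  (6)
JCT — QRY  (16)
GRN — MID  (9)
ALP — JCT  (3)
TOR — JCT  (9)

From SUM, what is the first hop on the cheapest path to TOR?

Compare a few routes:
SUM - GRN - DOK - ALP - JCT - TOR: 2+2+6+3+9 = 22
SUM - TOR: 17 = 17
SUM - JCT - TOR: 11+9 = 20
The minimum is $17 via SUM - TOR.
So from SUM the first move is to TOR.

TOR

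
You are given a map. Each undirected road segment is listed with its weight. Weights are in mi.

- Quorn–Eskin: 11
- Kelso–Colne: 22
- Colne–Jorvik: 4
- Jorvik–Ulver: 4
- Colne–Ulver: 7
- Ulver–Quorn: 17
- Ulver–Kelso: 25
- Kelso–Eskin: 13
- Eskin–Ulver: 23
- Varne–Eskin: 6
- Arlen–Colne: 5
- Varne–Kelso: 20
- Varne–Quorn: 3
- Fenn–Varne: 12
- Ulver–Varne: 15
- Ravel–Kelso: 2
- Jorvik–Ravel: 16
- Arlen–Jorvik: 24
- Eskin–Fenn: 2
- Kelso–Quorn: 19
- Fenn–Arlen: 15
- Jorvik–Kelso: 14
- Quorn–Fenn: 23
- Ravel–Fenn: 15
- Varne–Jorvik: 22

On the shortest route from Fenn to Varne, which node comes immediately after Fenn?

Eskin

Enumerating some paths:
Fenn - Varne: 12 = 12
Fenn - Eskin - Varne: 2+6 = 8
Cheapest is Fenn - Eskin - Varne at 8 mi.
So from Fenn the first move is to Eskin.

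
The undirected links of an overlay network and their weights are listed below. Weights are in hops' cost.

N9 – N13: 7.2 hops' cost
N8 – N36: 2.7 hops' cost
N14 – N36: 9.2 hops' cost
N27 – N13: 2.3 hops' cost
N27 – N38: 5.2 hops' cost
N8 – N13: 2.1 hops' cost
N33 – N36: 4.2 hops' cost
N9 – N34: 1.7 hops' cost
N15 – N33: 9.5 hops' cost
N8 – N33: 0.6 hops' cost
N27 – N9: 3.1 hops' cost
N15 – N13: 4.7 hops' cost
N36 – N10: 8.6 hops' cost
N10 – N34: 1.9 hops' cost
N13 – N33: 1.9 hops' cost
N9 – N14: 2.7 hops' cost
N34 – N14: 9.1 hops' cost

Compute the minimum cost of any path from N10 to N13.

Shortest distances from N10:
N10: 0
N34: 1.9  (via N10)
N9: 3.6  (via N34)
N14: 6.3  (via N9)
N27: 6.7  (via N9)
N36: 8.6  (via N10)
N13: 9  (via N27)
Shortest route: N10 → N34 → N9 → N27 → N13 = 9 hops' cost.

9 hops' cost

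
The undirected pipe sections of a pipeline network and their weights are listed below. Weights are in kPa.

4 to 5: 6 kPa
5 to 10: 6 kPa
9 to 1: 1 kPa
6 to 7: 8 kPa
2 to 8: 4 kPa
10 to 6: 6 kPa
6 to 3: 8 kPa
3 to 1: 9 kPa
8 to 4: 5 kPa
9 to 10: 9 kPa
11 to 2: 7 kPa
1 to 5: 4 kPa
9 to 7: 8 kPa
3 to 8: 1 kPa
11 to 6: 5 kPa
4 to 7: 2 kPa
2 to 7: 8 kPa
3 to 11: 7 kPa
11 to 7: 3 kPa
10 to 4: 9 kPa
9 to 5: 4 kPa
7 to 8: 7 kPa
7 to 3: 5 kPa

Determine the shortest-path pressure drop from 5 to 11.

11 kPa

Enumerating some paths:
5 - 4 - 7 - 11: 6+2+3 = 11
5 - 1 - 9 - 7 - 11: 4+1+8+3 = 16
5 - 9 - 7 - 11: 4+8+3 = 15
Cheapest is 5 - 4 - 7 - 11 at 11 kPa.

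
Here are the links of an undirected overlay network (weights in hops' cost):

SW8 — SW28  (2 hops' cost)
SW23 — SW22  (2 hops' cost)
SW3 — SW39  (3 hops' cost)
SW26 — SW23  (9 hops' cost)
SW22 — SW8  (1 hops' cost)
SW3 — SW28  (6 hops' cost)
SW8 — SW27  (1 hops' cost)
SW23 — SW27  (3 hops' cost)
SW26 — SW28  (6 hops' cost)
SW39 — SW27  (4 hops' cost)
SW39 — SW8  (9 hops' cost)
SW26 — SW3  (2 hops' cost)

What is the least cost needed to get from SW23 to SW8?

Settle nodes by increasing distance from SW23:
SW23: 0
SW22: 2  (via SW23)
SW27: 3  (via SW23)
SW8: 3  (via SW22)
Shortest route: SW23 → SW22 → SW8 = 3 hops' cost.

3 hops' cost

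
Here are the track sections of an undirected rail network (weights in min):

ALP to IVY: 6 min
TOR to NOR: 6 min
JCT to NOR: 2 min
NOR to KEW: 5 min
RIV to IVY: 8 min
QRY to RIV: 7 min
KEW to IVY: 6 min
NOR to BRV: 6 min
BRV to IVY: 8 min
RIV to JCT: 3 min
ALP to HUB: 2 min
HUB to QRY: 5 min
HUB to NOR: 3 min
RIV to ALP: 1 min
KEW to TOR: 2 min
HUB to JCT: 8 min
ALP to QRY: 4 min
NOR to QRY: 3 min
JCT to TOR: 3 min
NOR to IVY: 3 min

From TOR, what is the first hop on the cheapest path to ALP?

Compare a few routes:
TOR - NOR - HUB - ALP: 6+3+2 = 11
TOR - JCT - NOR - HUB - ALP: 3+2+3+2 = 10
TOR - JCT - RIV - ALP: 3+3+1 = 7
TOR - KEW - NOR - HUB - ALP: 2+5+3+2 = 12
Cheapest is TOR - JCT - RIV - ALP at 7 min.
So from TOR the first move is to JCT.

JCT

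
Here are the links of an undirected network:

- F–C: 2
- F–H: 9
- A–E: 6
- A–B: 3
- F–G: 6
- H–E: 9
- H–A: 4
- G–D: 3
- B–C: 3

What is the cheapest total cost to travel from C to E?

Enumerating some paths:
C - B - A - H - E: 3+3+4+9 = 19
C - F - H - E: 2+9+9 = 20
C - B - A - E: 3+3+6 = 12
C - F - H - A - E: 2+9+4+6 = 21
Cheapest is C - B - A - E at 12.

12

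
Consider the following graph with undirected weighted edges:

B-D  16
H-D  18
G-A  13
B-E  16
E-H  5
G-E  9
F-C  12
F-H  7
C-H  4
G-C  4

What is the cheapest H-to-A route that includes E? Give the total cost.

27

Shortest H→E: H → E = 5
Shortest E→A: E → G → A = 22
Total via E: 5 + 22 = 27.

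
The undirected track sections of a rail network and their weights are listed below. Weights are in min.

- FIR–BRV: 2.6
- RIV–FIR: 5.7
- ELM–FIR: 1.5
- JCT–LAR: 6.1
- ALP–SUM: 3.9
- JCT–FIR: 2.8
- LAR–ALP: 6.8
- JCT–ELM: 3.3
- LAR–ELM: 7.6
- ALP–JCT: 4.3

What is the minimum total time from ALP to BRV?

Compare a few routes:
ALP–JCT–ELM–FIR–BRV: 4.3+3.3+1.5+2.6 = 11.7
ALP–JCT–FIR–BRV: 4.3+2.8+2.6 = 9.7
Cheapest is ALP–JCT–FIR–BRV at 9.7 min.

9.7 min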